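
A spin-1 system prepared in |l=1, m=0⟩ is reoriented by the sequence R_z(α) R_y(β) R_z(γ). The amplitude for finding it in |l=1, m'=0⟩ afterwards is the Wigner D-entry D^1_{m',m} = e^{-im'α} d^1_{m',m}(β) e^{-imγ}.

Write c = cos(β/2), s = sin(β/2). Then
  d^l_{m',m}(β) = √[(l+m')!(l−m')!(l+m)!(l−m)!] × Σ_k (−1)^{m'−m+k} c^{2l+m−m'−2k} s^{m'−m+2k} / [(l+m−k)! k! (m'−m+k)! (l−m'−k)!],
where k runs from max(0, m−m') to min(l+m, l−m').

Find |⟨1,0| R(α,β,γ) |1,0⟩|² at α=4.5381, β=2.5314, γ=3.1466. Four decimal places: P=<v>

Split into d^1_{0,0}(β=2.5314) × two z-phases.
Half-angle: c=0.300385, s=0.953818. N=√(1·1·1·1)=1.000000
k∈{0,1} keeps every argument non-negative
  k=0: (−1)^0·1.0000/(1)·0.3004^2·0.9538^0 = +0.090231
  k=1: (−1)^1·1.0000/(1)·0.3004^0·0.9538^2 = -0.909769
d^1_{0,0}(2.5314) = +0.090231 -0.909769 = -0.819538
|D^1_{0,0}|² = |d^1_{0,0}(β)|² = (-0.819538)² = 0.671642 (the z-rotation phases have unit modulus)

P=0.6716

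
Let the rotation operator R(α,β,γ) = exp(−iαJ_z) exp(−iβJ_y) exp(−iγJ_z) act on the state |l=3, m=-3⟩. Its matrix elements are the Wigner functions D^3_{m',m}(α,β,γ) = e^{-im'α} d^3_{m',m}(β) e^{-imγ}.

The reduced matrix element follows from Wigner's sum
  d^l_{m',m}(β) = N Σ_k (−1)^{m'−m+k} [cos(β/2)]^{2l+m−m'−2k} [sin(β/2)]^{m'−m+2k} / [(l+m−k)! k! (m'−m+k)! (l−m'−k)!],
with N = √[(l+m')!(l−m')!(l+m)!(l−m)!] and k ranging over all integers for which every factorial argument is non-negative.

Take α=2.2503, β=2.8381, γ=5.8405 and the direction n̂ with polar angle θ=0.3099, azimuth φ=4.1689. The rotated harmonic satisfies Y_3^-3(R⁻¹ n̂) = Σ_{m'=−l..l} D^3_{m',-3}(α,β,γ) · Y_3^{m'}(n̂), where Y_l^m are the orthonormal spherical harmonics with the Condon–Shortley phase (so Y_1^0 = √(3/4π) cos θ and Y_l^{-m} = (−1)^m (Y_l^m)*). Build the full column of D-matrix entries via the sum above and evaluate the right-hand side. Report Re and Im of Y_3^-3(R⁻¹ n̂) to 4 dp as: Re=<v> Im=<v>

Need the full column D^3_{m',-3} for m'=−3..3 at α=2.2503, β=2.8381, γ=5.8405.
cos(β/2)=0.151165, sin(β/2)=0.988509
d^3_{-3,-3}: single k=0 term ⇒ +0.000012;  D = +0.000008-0.000009i
d^3_{-2,-3}: single k=0 term ⇒ -0.000191;  D = +0.000191+0.000006i
d^3_{-1,-3}: single k=0 term ⇒ +0.001976;  D = +0.001194+0.001575i
d^3_{0,-3}: single k=0 term ⇒ -0.014921;  D = -0.003587+0.014484i
d^3_{1,-3}: single k=0 term ⇒ +0.084502;  D = -0.076570+0.035745i
d^3_{2,-3}: single k=0 term ⇒ -0.349485;  D = -0.314001-0.153438i
d^3_{3,-3}: single k=0 term ⇒ +0.933002;  D = -0.208135-0.909491i
Y_3^{m'}(θ=0.3099,φ=4.1689) and Σ D·Y over m':
  (+0.0000-0.0000i)·(+0.0118+0.0007i)  (+0.0002+0.0000i)·(-0.0421-0.0801i)  (+0.0012+0.0016i)·(-0.1802+0.2982i)  (-0.0036+0.0145i)·(+0.5455+0.0000i)  (-0.0766+0.0357i)·(+0.1802+0.2982i)  (-0.3140-0.1534i)·(-0.0421+0.0801i)  (-0.2081-0.9095i)·(-0.0118+0.0007i)
Y_3^-3(R⁻¹ n̂) = +0.001514-0.016539i

Re=0.0015 Im=-0.0165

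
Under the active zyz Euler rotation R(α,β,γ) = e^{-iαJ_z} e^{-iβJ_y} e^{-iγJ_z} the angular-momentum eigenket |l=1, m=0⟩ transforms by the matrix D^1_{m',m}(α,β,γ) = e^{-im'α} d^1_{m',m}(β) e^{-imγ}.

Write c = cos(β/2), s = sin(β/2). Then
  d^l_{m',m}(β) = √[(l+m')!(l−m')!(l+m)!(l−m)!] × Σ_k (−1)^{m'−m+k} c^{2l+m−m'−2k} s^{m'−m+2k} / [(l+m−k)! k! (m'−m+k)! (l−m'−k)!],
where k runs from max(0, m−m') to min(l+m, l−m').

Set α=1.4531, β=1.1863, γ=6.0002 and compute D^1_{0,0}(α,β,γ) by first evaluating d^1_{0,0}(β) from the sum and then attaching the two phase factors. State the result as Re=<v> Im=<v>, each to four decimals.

Re=0.3751 Im=0.0000

Split into d^1_{0,0}(β=1.1863) × two z-phases.
Half-angle: c=0.829184, s=0.558976. N=√(1·1·1·1)=1.000000
k: max(0,(0)−(0))=0 … min(1+(0),1−(0))=1
  k=0: (−1)^0·1.0000/(1)·0.8292^2·0.5590^0 = +0.687546
  k=1: (−1)^1·1.0000/(1)·0.8292^0·0.5590^2 = -0.312454
d^1_{0,0}(1.1863) = +0.687546 -0.312454 = +0.375092
D = (+1.000000+0.000000i)·(+0.375092)·(+1.000000+0.000000i) = +0.375092+0.000000i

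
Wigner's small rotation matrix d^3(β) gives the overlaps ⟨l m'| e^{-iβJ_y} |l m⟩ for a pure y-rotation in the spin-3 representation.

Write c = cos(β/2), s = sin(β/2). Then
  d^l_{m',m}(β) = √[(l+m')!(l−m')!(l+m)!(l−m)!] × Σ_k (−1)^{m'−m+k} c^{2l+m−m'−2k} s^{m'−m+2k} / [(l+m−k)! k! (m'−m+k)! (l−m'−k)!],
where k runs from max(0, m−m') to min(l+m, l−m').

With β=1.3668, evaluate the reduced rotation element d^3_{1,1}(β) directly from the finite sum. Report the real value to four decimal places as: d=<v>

d=-0.3623

d^3_{1,1}(β=1.3668) via Wigner's sum:
c=cos(1.3668/2)=0.775430, s=sin(1.3668/2)=0.631433; N=√[24·2·24·2]=48.000000
k: max(0,(1)−(1))=0 … min(3+(1),3−(1))=2
  k=0: (−1)^0·48.0000/(48)·0.7754^6·0.6314^0 = +0.217399
  k=1: (−1)^1·48.0000/(6)·0.7754^4·0.6314^2 = -1.153230
  k=2: (−1)^2·48.0000/(8)·0.7754^2·0.6314^4 = +0.573517
d^3_{1,1}(1.3668) = +0.217399 -1.153230 +0.573517 = -0.362314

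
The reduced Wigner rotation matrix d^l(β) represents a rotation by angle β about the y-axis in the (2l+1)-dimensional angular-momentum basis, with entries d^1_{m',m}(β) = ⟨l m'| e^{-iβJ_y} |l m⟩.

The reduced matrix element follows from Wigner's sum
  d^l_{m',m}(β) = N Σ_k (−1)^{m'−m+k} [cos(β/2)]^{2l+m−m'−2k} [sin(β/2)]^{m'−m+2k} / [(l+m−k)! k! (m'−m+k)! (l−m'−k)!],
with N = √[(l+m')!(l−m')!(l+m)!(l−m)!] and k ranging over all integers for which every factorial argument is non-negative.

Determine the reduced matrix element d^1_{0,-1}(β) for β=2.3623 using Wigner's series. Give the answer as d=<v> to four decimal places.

d^1_{0,-1}(β=2.3623) via Wigner's sum:
With c≡cos(β/2)=0.379861 and s≡sin(β/2)=0.925043, N=[1·1·1·2]^{1/2}=1.414214
The bounds max(0,m−m')=0 and min(l+m,l−m')=0 give 1 term
  k=0: (−1)^1·1.4142/(1)·0.3799^1·0.9250^1 = -0.496938
d^1_{0,-1}(2.3623) = -0.496938

d=-0.4969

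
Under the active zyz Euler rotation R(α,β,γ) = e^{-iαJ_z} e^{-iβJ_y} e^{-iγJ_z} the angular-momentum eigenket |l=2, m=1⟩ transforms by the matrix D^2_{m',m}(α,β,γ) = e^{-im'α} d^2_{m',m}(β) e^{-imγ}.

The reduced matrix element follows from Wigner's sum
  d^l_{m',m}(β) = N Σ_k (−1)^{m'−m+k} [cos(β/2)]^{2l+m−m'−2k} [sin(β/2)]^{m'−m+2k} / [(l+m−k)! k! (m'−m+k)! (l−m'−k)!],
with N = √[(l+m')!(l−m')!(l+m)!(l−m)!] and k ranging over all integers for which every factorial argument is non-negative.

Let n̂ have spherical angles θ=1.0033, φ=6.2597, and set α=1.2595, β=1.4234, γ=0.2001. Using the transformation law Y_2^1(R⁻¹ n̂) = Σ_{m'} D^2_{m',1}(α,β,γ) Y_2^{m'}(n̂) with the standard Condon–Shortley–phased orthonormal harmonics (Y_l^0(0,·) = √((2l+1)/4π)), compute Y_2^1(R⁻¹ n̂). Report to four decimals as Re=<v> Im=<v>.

Need the full column D^2_{m',1} for m'=−2..2 at α=1.2595, β=1.4234, γ=0.2001.
cos(β/2)=0.757253, sin(β/2)=0.653122
d^2_{-2,1}: single k=3 term ⇒ +0.421943;  D = -0.287027+0.309276i
d^2_{-1,1}: k∈[2..3] ⇒ +0.733823 -0.181961 = +0.551863;  D = +0.270079+0.481259i
d^2_{0,1}: k∈[1..2] ⇒ +0.694692 -0.516773 = +0.177920;  D = +0.174369-0.035365i
d^2_{1,1}: k∈[0..1] ⇒ +0.328824 -0.733823 = -0.405000;  D = -0.044942+0.402498i
d^2_{2,1}: single k=0 term ⇒ -0.567214;  D = +0.517338+0.232578i
Y_2^{m'}(θ=1.0033,φ=6.2597) and Σ D·Y over m':
  (-0.2870+0.3093i)·(+0.2744+0.0129i)  (+0.2701+0.4813i)·(+0.3501+0.0082i)  (+0.1744-0.0354i)·(-0.0420+0.0000i)  (-0.0449+0.4025i)·(-0.3501+0.0082i)  (+0.5173+0.2326i)·(+0.2744-0.0129i)
Y_2^1(R⁻¹ n̂) = +0.157888+0.169201i

Re=0.1579 Im=0.1692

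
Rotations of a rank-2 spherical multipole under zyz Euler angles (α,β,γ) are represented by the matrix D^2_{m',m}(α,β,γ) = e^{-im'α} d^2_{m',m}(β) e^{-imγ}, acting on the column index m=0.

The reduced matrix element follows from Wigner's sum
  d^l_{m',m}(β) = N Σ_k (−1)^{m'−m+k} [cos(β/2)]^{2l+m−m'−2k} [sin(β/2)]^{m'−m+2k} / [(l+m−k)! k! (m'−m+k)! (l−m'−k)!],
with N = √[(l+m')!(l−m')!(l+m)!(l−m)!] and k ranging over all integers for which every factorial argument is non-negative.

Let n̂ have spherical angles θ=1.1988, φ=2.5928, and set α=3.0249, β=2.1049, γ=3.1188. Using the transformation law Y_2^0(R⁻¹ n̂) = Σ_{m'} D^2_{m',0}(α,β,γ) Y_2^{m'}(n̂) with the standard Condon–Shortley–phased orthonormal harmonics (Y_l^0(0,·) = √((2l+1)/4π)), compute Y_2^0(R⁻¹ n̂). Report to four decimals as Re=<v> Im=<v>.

Need the full column D^2_{m',0} for m'=−2..2 at α=3.0249, β=2.1049, γ=3.1188.
cos(β/2)=0.495444, sin(β/2)=0.868640
d^2_{-2,0}: single k=2 term ⇒ +0.453675;  D = +0.441375-0.104922i
d^2_{-1,0}: k∈[1..2] ⇒ +0.258762 -0.795407 = -0.536645;  D = +0.532996-0.062481i
d^2_{0,0}: k∈[0..2] ⇒ +0.060253 -0.740848 +0.569323 = -0.111272;  D = -0.111272+0.000000i
d^2_{1,0}: k∈[0..1] ⇒ -0.258762 +0.795407 = +0.536645;  D = -0.532996-0.062481i
d^2_{2,0}: single k=0 term ⇒ +0.453675;  D = +0.441375+0.104922i
Y_2^{m'}(θ=1.1988,φ=2.5928) and Σ D·Y over m':
  (+0.4414-0.1049i)·(+0.1528+0.2984i)  (+0.5330-0.0625i)·(-0.2232-0.1365i)  (-0.1113+0.0000i)·(-0.1904+0.0000i)  (-0.5330-0.0625i)·(+0.2232-0.1365i)  (+0.4414+0.1049i)·(+0.1528-0.2984i)
Y_2^0(R⁻¹ n̂) = -0.036289+0.000000i

Re=-0.0363 Im=0.0000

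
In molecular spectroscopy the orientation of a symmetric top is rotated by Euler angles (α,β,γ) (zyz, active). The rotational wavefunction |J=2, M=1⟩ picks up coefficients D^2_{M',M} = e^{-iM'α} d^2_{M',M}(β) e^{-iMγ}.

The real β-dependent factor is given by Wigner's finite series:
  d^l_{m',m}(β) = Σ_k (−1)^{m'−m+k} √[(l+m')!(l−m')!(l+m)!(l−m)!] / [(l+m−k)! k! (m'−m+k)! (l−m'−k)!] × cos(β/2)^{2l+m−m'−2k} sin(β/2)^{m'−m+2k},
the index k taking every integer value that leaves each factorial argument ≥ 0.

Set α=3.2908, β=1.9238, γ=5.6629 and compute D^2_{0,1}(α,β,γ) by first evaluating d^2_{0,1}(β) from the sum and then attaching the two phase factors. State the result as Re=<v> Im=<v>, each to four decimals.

Re=-0.3233 Im=-0.2309

Split into d^2_{0,1}(β=1.9238) × two z-phases.
c=cos(1.9238/2)=0.571962, s=sin(1.9238/2)=0.820280; N=√[2·2·6·1]=4.898979
The bounds max(0,m−m')=1 and min(l+m,l−m')=2 give 2 terms
  k=1: (−1)^0·4.8990/(2)·0.5720^3·0.8203^1 = +0.375959
  k=2: (−1)^1·4.8990/(2)·0.5720^1·0.8203^3 = -0.773266
d^2_{0,1}(1.9238) = +0.375959 -0.773266 = -0.397308
Phases: e^{-i·(0)·3.2908}=+1.000000+0.000000i, e^{-i·(1)·5.6629}=+0.813713+0.581267i ⇒ D=-0.323294-0.230942i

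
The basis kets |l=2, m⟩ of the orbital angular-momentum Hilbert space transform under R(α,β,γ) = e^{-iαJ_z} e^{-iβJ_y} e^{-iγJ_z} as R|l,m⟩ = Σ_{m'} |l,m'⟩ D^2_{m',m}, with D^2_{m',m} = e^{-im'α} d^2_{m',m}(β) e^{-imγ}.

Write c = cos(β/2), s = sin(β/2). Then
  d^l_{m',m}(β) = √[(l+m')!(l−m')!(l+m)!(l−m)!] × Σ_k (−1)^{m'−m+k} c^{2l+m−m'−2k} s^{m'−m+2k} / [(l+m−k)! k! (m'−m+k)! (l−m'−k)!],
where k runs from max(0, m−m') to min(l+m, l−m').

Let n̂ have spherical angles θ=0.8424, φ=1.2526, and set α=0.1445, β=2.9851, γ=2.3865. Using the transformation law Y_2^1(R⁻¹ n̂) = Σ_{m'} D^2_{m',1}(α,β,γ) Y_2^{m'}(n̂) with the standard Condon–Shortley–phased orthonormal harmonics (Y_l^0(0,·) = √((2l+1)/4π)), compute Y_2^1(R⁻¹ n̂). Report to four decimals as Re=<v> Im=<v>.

Re=0.3616 Im=-0.0887

Need the full column D^2_{m',1} for m'=−2..2 at α=0.1445, β=2.9851, γ=2.3865.
cos(β/2)=0.078167, sin(β/2)=0.996940
d^2_{-2,1}: single k=3 term ⇒ +0.154902;  D = -0.077867-0.133908i
d^2_{-1,1}: k∈[2..3] ⇒ +0.018218 -0.987817 = -0.969599;  D = +0.603022+0.759268i
d^2_{0,1}: k∈[1..2] ⇒ +0.001166 -0.189716 = -0.188550;  D = +0.137303+0.129224i
d^2_{1,1}: k∈[0..1] ⇒ +0.000037 -0.018218 = -0.018181;  D = +0.014896+0.010424i
d^2_{2,1}: single k=0 term ⇒ -0.000952;  D = +0.000851+0.000428i
Y_2^{m'}(θ=0.8424,φ=1.2526) and Σ D·Y over m':
  (-0.0779-0.1339i)·(-0.1730-0.1278i)  (+0.6030+0.7593i)·(+0.1201-0.3645i)  (+0.1373+0.1292i)·(+0.1039+0.0000i)  (+0.0149+0.0104i)·(-0.1201-0.3645i)  (+0.0009+0.0004i)·(-0.1730+0.1278i)
Y_2^1(R⁻¹ n̂) = +0.361580-0.088745i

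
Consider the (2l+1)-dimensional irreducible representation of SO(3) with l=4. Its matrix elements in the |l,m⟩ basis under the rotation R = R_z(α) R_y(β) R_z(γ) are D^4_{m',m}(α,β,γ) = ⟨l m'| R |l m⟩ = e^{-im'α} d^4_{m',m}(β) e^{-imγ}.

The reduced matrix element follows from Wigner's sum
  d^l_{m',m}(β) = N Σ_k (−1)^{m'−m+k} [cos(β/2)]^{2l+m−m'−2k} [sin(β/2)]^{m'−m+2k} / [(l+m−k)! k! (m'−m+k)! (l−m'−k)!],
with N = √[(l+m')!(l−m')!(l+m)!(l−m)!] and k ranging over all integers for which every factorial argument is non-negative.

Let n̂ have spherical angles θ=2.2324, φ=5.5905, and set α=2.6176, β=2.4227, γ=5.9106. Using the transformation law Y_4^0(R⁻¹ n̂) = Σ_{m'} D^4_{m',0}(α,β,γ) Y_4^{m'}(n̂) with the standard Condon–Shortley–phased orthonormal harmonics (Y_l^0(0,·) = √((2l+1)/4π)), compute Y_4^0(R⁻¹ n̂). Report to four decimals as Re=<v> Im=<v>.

Re=0.3095 Im=0.0000

Need the full column D^4_{m',0} for m'=−4..4 at α=2.6176, β=2.4227, γ=5.9106.
cos(β/2)=0.351756, sin(β/2)=0.936092
d^4_{-4,0}: single k=4 term ⇒ +0.098353;  D = -0.049311-0.085099i
d^4_{-3,0}: k∈[3..4] ⇒ +0.052267 -0.370152 = -0.317886;  D = -0.000376-0.317885i
d^4_{-2,0}: k∈[2..4] ⇒ +0.015747 -0.297392 +0.789796 = +0.508151;  D = +0.253729-0.440271i
d^4_{-1,0}: k∈[1..4] ⇒ +0.002789 -0.118530 +0.839427 -0.990799 = -0.267112;  D = +0.231274-0.133647i
d^4_{0,0}: k∈[0..4] ⇒ +0.000234 -0.026559 +0.423197 -1.332028 +0.589586 = -0.345570;  D = -0.345570+0.000000i
d^4_{1,0}: k∈[0..3] ⇒ -0.002789 +0.118530 -0.839427 +0.990799 = +0.267112;  D = -0.231274-0.133647i
d^4_{2,0}: k∈[0..2] ⇒ +0.015747 -0.297392 +0.789796 = +0.508151;  D = +0.253729+0.440271i
d^4_{3,0}: k∈[0..1] ⇒ -0.052267 +0.370152 = +0.317886;  D = +0.000376-0.317885i
d^4_{4,0}: single k=0 term ⇒ +0.098353;  D = -0.049311+0.085099i
Y_4^{m'}(θ=2.2324,φ=5.5905) and Σ D·Y over m':
  (-0.0493-0.0851i)·(-0.1598+0.0622i)  (-0.0004-0.3179i)·(+0.1835-0.3302i)  (+0.2537-0.4403i)·(+0.0631+0.3361i)  (+0.2313-0.1336i)·(+0.0631+0.0524i)  (-0.3456+0.0000i)·(-0.3530+0.0000i)  (-0.2313-0.1336i)·(-0.0631+0.0524i)  (+0.2537+0.4403i)·(+0.0631-0.3361i)  (+0.0004-0.3179i)·(-0.1835-0.3302i)  (-0.0493+0.0851i)·(-0.1598-0.0622i)
Y_4^0(R⁻¹ n̂) = +0.309483+0.000000i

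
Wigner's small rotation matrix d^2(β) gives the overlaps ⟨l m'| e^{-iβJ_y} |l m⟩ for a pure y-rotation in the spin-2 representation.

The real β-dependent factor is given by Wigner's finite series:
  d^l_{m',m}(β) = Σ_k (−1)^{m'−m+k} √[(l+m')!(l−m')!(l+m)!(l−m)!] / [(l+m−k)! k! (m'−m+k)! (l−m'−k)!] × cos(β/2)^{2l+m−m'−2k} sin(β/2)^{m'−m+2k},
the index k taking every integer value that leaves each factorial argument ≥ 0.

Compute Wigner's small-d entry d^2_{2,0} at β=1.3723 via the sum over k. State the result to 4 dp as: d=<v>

d=0.5886

d^2_{2,0}(β=1.3723) via Wigner's sum:
With c≡cos(β/2)=0.773691 and s≡sin(β/2)=0.633563, N=[24·1·2·2]^{1/2}=9.797959
The bounds max(0,m−m')=0 and min(l+m,l−m')=0 give 1 term
  k=0: (−1)^2·9.7980/(4)·0.7737^2·0.6336^2 = +0.588560
d^2_{2,0}(1.3723) = +0.588560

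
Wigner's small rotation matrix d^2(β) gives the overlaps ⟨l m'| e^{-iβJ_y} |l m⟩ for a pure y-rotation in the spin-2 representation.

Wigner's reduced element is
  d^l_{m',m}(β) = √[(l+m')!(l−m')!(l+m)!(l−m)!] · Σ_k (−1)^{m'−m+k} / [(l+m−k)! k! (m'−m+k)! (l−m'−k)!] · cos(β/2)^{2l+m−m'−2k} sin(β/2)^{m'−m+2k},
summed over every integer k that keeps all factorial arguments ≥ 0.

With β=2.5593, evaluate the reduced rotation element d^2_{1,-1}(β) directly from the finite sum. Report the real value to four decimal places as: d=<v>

d^2_{1,-1}(β=2.5593) via Wigner's sum:
Half-angle: c=0.287050, s=0.957915. N=√(6·1·1·6)=6.000000
The bounds max(0,m−m')=0 and min(l+m,l−m')=1 give 2 terms
  k=0: (−1)^2·6.0000/(2)·0.2871^2·0.9579^2 = +0.226826
  k=1: (−1)^3·6.0000/(6)·0.2871^0·0.9579^4 = -0.841993
d^2_{1,-1}(2.5593) = +0.226826 -0.841993 = -0.615168

d=-0.6152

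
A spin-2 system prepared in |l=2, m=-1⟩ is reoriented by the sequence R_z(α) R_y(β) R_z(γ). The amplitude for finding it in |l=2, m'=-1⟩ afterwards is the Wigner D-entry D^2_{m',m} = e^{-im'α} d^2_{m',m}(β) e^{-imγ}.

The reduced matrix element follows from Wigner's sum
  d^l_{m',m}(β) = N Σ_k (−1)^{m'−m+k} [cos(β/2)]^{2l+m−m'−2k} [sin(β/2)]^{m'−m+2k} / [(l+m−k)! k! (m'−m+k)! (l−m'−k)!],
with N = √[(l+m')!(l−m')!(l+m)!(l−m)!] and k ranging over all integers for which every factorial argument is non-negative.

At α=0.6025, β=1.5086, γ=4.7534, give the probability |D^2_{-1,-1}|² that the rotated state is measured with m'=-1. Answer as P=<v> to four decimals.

First d^2_{-1,-1}(β=1.5086), then the phase factors e^{-i(-1)α} and e^{-i(-1)γ}:
With c≡cos(β/2)=0.728751 and s≡sin(β/2)=0.684779, N=[1·6·1·6]^{1/2}=6.000000
The bounds max(0,m−m')=0 and min(l+m,l−m')=1 give 2 terms
  k=0: (−1)^0·6.0000/(6)·0.7288^4·0.6848^0 = +0.282044
  k=1: (−1)^1·6.0000/(2)·0.7288^2·0.6848^2 = -0.747102
d^2_{-1,-1}(1.5086) = +0.282044 -0.747102 = -0.465058
|D^2_{-1,-1}|² = |d^2_{-1,-1}(β)|² = (-0.465058)² = 0.216279 (the z-rotation phases have unit modulus)

P=0.2163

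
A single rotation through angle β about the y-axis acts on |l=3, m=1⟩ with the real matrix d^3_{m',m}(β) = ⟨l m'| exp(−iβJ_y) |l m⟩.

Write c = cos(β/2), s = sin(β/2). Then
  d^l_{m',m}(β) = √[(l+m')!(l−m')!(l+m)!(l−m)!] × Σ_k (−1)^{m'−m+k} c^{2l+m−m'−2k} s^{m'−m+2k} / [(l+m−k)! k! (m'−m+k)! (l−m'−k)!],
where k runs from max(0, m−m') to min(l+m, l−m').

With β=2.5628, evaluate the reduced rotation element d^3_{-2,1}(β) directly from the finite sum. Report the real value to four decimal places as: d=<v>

d^3_{-2,1}(β=2.5628) via Wigner's sum:
c=cos(2.5628/2)=0.285374, s=sin(2.5628/2)=0.958416; N=√[1·120·24·2]=75.894664
k∈{3,4} keeps every argument non-negative
  k=3: (−1)^0·75.8947/(12)·0.2854^3·0.9584^3 = +0.129400
  k=4: (−1)^1·75.8947/(24)·0.2854^1·0.9584^5 = -0.729768
d^3_{-2,1}(2.5628) = +0.129400 -0.729768 = -0.600368

d=-0.6004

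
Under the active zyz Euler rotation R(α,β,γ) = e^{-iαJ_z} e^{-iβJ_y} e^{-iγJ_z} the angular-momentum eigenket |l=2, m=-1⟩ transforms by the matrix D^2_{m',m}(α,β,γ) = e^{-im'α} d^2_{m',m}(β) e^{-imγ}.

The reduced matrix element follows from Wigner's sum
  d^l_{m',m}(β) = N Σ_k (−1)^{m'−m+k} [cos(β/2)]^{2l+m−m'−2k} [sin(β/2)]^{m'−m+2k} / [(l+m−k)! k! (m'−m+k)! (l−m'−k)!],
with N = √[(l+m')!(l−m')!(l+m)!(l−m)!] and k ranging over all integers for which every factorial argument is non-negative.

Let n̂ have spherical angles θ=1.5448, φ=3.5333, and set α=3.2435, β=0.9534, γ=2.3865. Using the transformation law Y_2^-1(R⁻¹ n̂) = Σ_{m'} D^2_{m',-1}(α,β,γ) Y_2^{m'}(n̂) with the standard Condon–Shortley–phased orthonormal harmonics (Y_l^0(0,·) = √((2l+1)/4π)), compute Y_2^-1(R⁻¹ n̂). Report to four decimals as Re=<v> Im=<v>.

Need the full column D^2_{m',-1} for m'=−2..2 at α=3.2435, β=0.9534, γ=2.3865.
cos(β/2)=0.888514, sin(β/2)=0.458850
d^2_{-2,-1}: single k=1 term ⇒ +0.643714;  D = -0.548352+0.337162i
d^2_{-1,-1}: k∈[0..1] ⇒ +0.623242 -0.498644 = +0.124599;  D = +0.098950-0.075721i
d^2_{0,-1}: k∈[0..1] ⇒ -0.788386 +0.210257 = -0.578128;  D = +0.420998-0.396224i
d^2_{1,-1}: k∈[0..1] ⇒ +0.498644 -0.044328 = +0.454316;  D = +0.297444-0.343409i
d^2_{2,-1}: single k=0 term ⇒ -0.171674;  D = +0.098612-0.140526i
Y_2^{m'}(θ=1.5448,φ=3.5333) and Σ D·Y over m':
  (-0.5484+0.3372i)·(+0.2735-0.2724i)  (+0.0990-0.0757i)·(-0.0186+0.0077i)  (+0.4210-0.3962i)·(-0.3148+0.0000i)  (+0.2974-0.3434i)·(+0.0186+0.0077i)  (+0.0986-0.1405i)·(+0.2735+0.2724i)
Y_2^-1(R⁻¹ n̂) = -0.118488+0.352802i

Re=-0.1185 Im=0.3528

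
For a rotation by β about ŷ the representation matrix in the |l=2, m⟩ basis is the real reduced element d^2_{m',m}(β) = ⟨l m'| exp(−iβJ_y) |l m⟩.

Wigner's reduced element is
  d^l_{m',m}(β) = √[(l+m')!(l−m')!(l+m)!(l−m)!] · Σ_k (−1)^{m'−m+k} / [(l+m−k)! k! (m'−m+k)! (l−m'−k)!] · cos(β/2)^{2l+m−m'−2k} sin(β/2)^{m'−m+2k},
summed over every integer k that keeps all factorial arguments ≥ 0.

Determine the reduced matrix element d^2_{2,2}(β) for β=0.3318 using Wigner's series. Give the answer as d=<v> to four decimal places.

d=0.9462

d^2_{2,2}(β=0.3318) via Wigner's sum:
Half-angle: c=0.986270, s=0.165140. N=√(24·1·24·1)=24.000000
The bounds max(0,m−m')=0 and min(l+m,l−m')=0 give 1 term
  k=0: (−1)^0·24.0000/(24)·0.9863^4·0.1651^0 = +0.946201
d^2_{2,2}(0.3318) = +0.946201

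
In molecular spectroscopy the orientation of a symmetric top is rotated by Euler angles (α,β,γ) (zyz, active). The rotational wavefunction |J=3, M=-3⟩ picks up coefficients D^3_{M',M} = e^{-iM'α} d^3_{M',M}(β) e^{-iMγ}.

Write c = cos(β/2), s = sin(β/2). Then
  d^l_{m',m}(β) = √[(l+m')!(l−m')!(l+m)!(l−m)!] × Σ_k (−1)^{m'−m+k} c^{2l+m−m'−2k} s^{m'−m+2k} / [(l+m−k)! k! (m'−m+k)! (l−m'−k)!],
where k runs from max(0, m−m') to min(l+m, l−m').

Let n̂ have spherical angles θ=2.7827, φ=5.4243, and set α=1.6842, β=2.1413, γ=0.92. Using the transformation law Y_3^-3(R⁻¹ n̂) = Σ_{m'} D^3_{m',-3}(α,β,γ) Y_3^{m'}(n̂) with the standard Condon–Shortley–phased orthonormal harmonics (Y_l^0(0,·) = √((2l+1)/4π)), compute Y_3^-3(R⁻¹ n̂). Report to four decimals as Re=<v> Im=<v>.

Need the full column D^3_{m',-3} for m'=−3..3 at α=1.6842, β=2.1413, γ=0.92.
cos(β/2)=0.479554, sin(β/2)=0.877512
d^3_{-3,-3}: single k=0 term ⇒ +0.012163;  D = +0.000503+0.012152i
d^3_{-2,-3}: single k=0 term ⇒ -0.054515;  D = -0.053863+0.008404i
d^3_{-1,-3}: single k=0 term ⇒ +0.157726;  D = -0.041795-0.152087i
d^3_{0,-3}: single k=0 term ⇒ -0.333263;  D = +0.309292-0.124107i
d^3_{1,-3}: single k=0 term ⇒ +0.528121;  D = +0.250873+0.464731i
d^3_{2,-3}: single k=0 term ⇒ -0.611194;  D = -0.501524+0.349331i
d^3_{3,-3}: single k=0 term ⇒ +0.456583;  D = -0.301682-0.342718i
Y_3^{m'}(θ=2.7827,φ=5.4243) and Σ D·Y over m':
  (+0.0005+0.0122i)·(-0.0153+0.0097i)  (-0.0539+0.0084i)·(+0.0173-0.1168i)  (-0.0418-0.1521i)·(+0.2509+0.2908i)  (+0.3093-0.1241i)·(-0.4833+0.0000i)  (+0.2509+0.4647i)·(-0.2509+0.2908i)  (-0.5015+0.3493i)·(+0.0173+0.1168i)  (-0.3017-0.3427i)·(+0.0153+0.0097i)
Y_3^-3(R⁻¹ n̂) = -0.364630-0.088405i

Re=-0.3646 Im=-0.0884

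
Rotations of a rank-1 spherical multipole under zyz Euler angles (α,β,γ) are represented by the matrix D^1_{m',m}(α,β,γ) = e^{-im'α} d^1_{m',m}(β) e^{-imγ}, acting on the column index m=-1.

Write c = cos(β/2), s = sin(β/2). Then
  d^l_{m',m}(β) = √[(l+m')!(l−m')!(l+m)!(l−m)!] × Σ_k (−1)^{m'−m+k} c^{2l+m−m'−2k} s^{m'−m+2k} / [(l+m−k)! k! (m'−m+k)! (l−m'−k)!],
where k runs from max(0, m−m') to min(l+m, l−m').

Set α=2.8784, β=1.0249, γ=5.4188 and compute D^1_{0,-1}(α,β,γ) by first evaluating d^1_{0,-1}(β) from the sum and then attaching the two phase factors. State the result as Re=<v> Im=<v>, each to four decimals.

First d^1_{0,-1}(β=1.0249), then the phase factors e^{-i(0)α} and e^{-i(-1)γ}:
With c≡cos(β/2)=0.871546 and s≡sin(β/2)=0.490314, N=[1·1·1·2]^{1/2}=1.414214
k∈{0} keeps every argument non-negative
  k=0: (−1)^1·1.4142/(1)·0.8715^1·0.4903^1 = -0.604337
d^1_{0,-1}(1.0249) = -0.604337
Phases: e^{-i·(0)·2.8784}=+1.000000+0.000000i, e^{-i·(-1)·5.4188}=+0.649108-0.760696i ⇒ D=-0.392280+0.459717i

Re=-0.3923 Im=0.4597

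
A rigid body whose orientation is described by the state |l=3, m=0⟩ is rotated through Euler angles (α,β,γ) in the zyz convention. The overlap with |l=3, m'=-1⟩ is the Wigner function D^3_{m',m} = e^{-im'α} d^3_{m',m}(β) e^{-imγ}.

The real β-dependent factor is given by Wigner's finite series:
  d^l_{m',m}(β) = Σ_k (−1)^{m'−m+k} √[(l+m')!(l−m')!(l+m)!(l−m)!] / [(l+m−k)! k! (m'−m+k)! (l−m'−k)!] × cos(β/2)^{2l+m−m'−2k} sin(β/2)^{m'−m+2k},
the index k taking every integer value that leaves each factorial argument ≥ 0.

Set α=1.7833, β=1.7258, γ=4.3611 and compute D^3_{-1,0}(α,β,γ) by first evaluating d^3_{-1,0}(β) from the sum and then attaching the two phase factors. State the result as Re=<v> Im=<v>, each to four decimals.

Re=0.0795 Im=-0.3684

First d^3_{-1,0}(β=1.7258), then the phase factors e^{-i(-1)α} and e^{-i(0)γ}:
c=cos(1.7258/2)=0.650237, s=sin(1.7258/2)=0.759731; N=√[2·24·6·6]=41.569219
Admissible k: 1..3 (factorial args all ≥0)
  k=1: (−1)^0·41.5692/(12)·0.6502^5·0.7597^1 = +0.305921
  k=2: (−1)^1·41.5692/(4)·0.6502^3·0.7597^3 = -1.252873
  k=3: (−1)^2·41.5692/(12)·0.6502^1·0.7597^5 = +0.570115
d^3_{-1,0}(1.7258) = +0.305921 -1.252873 +0.570115 = -0.376837
Attach z-rotation phases: D = e^{-i(-1)(1.7833)}·(-0.376837)·e^{-i(0)(4.3611)} = +0.079478-0.368361i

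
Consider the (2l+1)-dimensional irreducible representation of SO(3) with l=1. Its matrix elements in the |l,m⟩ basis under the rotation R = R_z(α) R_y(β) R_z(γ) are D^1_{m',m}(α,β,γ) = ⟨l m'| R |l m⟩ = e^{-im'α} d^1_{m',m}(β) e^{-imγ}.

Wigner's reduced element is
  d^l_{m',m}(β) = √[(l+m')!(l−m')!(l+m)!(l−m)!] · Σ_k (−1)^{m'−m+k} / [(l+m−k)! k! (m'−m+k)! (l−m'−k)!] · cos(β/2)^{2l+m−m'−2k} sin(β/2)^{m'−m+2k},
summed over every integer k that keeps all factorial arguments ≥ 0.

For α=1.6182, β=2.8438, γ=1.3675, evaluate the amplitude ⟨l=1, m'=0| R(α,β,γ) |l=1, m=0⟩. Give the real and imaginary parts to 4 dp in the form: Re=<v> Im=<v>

D^1_{0,0}(1.6182,2.8438,1.3675) = e^{-i·0·1.6182}·d^1_{0,0}(2.8438)·e^{-i·0·1.3675}. Compute d first:
With c≡cos(β/2)=0.148347 and s≡sin(β/2)=0.988935, N=[1·1·1·1]^{1/2}=1.000000
k: max(0,(0)−(0))=0 … min(1+(0),1−(0))=1
  k=0: (−1)^0·1.0000/(1)·0.1483^2·0.9889^0 = +0.022007
  k=1: (−1)^1·1.0000/(1)·0.1483^0·0.9889^2 = -0.977993
d^1_{0,0}(2.8438) = +0.022007 -0.977993 = -0.955986
Phases: e^{-i·(0)·1.6182}=+1.000000+0.000000i, e^{-i·(0)·1.3675}=+1.000000+0.000000i ⇒ D=-0.955986+0.000000i

Re=-0.9560 Im=0.0000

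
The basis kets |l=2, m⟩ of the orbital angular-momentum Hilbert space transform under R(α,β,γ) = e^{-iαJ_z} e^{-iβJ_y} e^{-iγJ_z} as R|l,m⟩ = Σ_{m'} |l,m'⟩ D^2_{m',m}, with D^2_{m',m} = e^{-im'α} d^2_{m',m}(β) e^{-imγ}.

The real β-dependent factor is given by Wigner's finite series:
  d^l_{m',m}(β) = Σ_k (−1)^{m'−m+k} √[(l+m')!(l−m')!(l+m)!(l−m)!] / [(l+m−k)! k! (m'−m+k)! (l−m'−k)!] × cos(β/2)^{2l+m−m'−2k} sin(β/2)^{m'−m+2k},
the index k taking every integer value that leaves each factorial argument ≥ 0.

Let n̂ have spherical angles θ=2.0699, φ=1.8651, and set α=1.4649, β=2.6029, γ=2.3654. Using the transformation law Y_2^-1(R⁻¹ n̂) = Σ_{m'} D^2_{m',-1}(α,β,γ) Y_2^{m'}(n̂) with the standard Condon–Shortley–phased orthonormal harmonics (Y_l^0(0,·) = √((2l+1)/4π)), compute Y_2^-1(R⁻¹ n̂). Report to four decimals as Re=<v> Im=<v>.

Re=0.3571 Im=-0.0447

Need the full column D^2_{m',-1} for m'=−2..2 at α=1.4649, β=2.6029, γ=2.3654.
cos(β/2)=0.266101, sin(β/2)=0.963945
d^2_{-2,-1}: single k=1 term ⇒ +0.036327;  D = +0.019993-0.030330i
d^2_{-1,-1}: k∈[0..1] ⇒ +0.005014 -0.197388 = -0.192374;  D = +0.148526+0.122261i
d^2_{0,-1}: k∈[0..1] ⇒ -0.044491 +0.583821 = +0.539330;  D = -0.384858+0.377837i
d^2_{1,-1}: k∈[0..1] ⇒ +0.197388 -0.863394 = -0.666006;  D = -0.413735-0.521908i
d^2_{2,-1}: single k=0 term ⇒ -0.476688;  D = -0.402758+0.254985i
Y_2^{m'}(θ=2.0699,φ=1.8651) and Σ D·Y over m':
  (+0.0200-0.0303i)·(-0.2477+0.1653i)  (+0.1485+0.1223i)·(+0.0942+0.3107i)  (-0.3849+0.3778i)·(-0.0986+0.0000i)  (-0.4137-0.5219i)·(-0.0942+0.3107i)  (-0.4028+0.2550i)·(-0.2477-0.1653i)
Y_2^-1(R⁻¹ n̂) = +0.357051-0.044749i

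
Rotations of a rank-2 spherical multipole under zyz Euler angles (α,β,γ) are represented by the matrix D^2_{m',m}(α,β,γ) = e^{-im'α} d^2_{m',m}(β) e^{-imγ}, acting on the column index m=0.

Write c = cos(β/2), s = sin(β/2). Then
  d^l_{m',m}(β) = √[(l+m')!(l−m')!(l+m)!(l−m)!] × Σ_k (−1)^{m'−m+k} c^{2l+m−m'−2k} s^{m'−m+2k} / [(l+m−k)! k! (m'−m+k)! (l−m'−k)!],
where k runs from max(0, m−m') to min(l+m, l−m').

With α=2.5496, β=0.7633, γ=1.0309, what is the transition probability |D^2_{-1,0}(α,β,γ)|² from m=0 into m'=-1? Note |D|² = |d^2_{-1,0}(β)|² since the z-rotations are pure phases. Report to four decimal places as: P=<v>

P=0.3743

D^2_{-1,0}(2.5496,0.7633,1.0309) = e^{-i·-1·2.5496}·d^2_{-1,0}(0.7633)·e^{-i·0·1.0309}. Compute d first:
With c≡cos(β/2)=0.928051 and s≡sin(β/2)=0.372452, N=[1·6·2·2]^{1/2}=4.898979
Admissible k: 1..2 (factorial args all ≥0)
  k=1: (−1)^0·4.8990/(2)·0.9281^3·0.3725^1 = +0.729226
  k=2: (−1)^1·4.8990/(2)·0.9281^1·0.3725^3 = -0.117452
d^2_{-1,0}(0.7633) = +0.729226 -0.117452 = +0.611774
|D^2_{-1,0}|² = |d^2_{-1,0}(β)|² = (+0.611774)² = 0.374268 (the z-rotation phases have unit modulus)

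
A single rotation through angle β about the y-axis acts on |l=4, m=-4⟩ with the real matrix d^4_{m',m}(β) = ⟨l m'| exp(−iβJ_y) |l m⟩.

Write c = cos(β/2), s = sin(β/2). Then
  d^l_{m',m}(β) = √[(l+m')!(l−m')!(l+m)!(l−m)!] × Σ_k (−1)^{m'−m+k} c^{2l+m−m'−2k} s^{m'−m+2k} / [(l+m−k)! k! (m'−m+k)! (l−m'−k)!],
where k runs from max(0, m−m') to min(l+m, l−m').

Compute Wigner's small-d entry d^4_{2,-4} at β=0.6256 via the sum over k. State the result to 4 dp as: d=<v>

d^4_{2,-4}(β=0.6256) via Wigner's sum:
Half-angle: c=0.951476, s=0.307724. N=√(720·2·1·40320)=7619.763776
The bounds max(0,m−m')=0 and min(l+m,l−m')=0 give 1 term
  k=0: (−1)^6·7619.7638/(1440)·0.9515^2·0.3077^6 = +0.004068
d^4_{2,-4}(0.6256) = +0.004068

d=0.0041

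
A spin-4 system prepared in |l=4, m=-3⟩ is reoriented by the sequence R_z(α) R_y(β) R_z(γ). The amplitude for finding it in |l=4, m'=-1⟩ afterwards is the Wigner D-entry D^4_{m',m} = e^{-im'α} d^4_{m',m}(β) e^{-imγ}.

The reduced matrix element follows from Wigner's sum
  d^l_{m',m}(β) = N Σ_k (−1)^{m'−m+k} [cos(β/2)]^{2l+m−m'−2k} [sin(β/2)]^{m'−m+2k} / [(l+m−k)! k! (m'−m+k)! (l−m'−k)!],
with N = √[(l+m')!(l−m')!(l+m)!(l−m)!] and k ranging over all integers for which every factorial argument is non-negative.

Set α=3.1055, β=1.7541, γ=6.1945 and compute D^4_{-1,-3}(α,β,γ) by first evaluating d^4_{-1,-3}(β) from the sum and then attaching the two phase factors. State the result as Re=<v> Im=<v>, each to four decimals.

Split into d^4_{-1,-3}(β=1.7541) × two z-phases.
With c≡cos(β/2)=0.639422 and s≡sin(β/2)=0.768856, N=[6·120·1·5040]^{1/2}=1904.940944
k: max(0,(-3)−(-1))=0 … min(4+(-3),4−(-1))=1
  k=0: (−1)^2·1904.9409/(240)·0.6394^6·0.7689^2 = +0.320690
  k=1: (−1)^3·1904.9409/(144)·0.6394^4·0.7689^4 = -0.772768
d^4_{-1,-3}(1.7541) = +0.320690 -0.772768 = -0.452078
D = (-0.999349+0.036085i)·(-0.452078)·(+0.964815-0.262928i) = +0.431599-0.134526i

Re=0.4316 Im=-0.1345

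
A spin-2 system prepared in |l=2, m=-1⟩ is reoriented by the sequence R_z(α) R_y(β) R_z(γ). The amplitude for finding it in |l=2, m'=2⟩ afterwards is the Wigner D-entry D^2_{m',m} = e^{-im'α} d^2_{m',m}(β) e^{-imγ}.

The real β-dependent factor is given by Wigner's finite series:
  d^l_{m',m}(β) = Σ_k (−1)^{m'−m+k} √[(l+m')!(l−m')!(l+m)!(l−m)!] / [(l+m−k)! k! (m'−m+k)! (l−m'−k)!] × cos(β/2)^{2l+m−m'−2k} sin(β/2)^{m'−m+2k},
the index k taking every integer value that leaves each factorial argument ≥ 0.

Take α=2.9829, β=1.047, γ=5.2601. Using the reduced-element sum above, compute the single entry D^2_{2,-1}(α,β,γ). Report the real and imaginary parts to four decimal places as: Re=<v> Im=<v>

D^2_{2,-1}(2.9829,1.047,5.2601) = e^{-i·2·2.9829}·d^2_{2,-1}(1.047)·e^{-i·-1·5.2601}. Compute d first:
c=cos(1.047/2)=0.866075, s=sin(1.047/2)=0.499914; N=√[24·1·1·6]=12.000000
The bounds max(0,m−m')=0 and min(l+m,l−m')=0 give 1 term
  k=0: (−1)^3·12.0000/(6)·0.8661^1·0.4999^3 = -0.216408
d^2_{2,-1}(1.047) = -0.216408
Phases: e^{-i·(2)·2.9829}=+0.950055+0.312084i, e^{-i·(-1)·5.2601}=+0.520734-0.853719i ⇒ D=-0.164720+0.140355i

Re=-0.1647 Im=0.1404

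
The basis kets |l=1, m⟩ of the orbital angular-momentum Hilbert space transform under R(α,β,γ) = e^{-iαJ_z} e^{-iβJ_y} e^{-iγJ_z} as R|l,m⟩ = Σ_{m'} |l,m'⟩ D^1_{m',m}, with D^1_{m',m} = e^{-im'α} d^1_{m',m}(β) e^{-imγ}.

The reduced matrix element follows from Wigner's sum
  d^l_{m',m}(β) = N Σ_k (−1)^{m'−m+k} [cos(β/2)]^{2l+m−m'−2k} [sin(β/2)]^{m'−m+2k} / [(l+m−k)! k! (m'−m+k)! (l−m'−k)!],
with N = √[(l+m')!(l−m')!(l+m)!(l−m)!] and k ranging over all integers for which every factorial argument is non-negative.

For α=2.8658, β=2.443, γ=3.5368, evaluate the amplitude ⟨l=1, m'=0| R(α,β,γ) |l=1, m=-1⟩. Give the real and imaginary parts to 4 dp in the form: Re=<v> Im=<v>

Re=0.4197 Im=0.1751

Split into d^1_{0,-1}(β=2.443) × two z-phases.
Half-angle: c=0.342237, s=0.939614. N=√(1·1·1·2)=1.414214
k∈{0} keeps every argument non-negative
  k=0: (−1)^1·1.4142/(1)·0.3422^1·0.9396^1 = -0.454769
d^1_{0,-1}(2.443) = -0.454769
Phases: e^{-i·(0)·2.8658}=+1.000000+0.000000i, e^{-i·(-1)·3.5368}=-0.922917-0.385000i ⇒ D=+0.419714+0.175086i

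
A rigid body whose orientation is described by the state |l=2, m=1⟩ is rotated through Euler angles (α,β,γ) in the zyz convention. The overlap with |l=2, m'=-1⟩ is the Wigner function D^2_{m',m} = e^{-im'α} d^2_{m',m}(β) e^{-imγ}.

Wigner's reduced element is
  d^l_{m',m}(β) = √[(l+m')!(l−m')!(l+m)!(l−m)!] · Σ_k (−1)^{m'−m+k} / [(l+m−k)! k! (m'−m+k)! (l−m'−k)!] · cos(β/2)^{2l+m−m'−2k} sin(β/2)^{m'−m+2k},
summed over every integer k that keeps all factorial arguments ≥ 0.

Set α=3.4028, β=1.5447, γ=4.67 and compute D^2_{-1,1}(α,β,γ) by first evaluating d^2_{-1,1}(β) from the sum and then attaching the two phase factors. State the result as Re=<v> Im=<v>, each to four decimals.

Re=0.1532 Im=-0.4889

D^2_{-1,1}(3.4028,1.5447,4.67) = e^{-i·-1·3.4028}·d^2_{-1,1}(1.5447)·e^{-i·1·4.67}. Compute d first:
Half-angle: c=0.716273, s=0.697820. N=√(1·6·6·1)=6.000000
k: max(0,(1)−(-1))=2 … min(2+(1),2−(-1))=3
  k=2: (−1)^0·6.0000/(2)·0.7163^2·0.6978^2 = +0.749489
  k=3: (−1)^1·6.0000/(6)·0.7163^0·0.6978^4 = -0.237124
d^2_{-1,1}(1.5447) = +0.749489 -0.237124 = +0.512366
D = (-0.966079-0.258247i)·(+0.512366)·(-0.042376+0.999102i) = +0.153174-0.488934i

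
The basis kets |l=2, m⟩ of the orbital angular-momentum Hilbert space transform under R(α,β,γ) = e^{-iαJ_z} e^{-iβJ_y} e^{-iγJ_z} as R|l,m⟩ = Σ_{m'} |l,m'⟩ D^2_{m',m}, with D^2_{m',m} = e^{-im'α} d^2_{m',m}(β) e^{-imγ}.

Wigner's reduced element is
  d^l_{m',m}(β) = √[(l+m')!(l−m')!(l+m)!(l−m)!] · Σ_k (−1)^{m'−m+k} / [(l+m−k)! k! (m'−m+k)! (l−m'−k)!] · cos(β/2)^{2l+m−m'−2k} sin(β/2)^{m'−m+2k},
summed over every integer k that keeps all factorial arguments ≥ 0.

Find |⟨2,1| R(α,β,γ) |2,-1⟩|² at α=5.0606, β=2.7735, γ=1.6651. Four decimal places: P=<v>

P=0.7006

D^2_{1,-1}(5.0606,2.7735,1.6651) = e^{-i·1·5.0606}·d^2_{1,-1}(2.7735)·e^{-i·-1·1.6651}. Compute d first:
With c≡cos(β/2)=0.183009 and s≡sin(β/2)=0.983111, N=[6·1·1·6]^{1/2}=6.000000
k: max(0,(-1)−(1))=0 … min(2+(-1),2−(1))=1
  k=0: (−1)^2·6.0000/(2)·0.1830^2·0.9831^2 = +0.097112
  k=1: (−1)^3·6.0000/(6)·0.1830^0·0.9831^4 = -0.934137
d^2_{1,-1}(2.7735) = +0.097112 -0.934137 = -0.837025
|D^2_{1,-1}|² = |d^2_{1,-1}(β)|² = (-0.837025)² = 0.700611 (the z-rotation phases have unit modulus)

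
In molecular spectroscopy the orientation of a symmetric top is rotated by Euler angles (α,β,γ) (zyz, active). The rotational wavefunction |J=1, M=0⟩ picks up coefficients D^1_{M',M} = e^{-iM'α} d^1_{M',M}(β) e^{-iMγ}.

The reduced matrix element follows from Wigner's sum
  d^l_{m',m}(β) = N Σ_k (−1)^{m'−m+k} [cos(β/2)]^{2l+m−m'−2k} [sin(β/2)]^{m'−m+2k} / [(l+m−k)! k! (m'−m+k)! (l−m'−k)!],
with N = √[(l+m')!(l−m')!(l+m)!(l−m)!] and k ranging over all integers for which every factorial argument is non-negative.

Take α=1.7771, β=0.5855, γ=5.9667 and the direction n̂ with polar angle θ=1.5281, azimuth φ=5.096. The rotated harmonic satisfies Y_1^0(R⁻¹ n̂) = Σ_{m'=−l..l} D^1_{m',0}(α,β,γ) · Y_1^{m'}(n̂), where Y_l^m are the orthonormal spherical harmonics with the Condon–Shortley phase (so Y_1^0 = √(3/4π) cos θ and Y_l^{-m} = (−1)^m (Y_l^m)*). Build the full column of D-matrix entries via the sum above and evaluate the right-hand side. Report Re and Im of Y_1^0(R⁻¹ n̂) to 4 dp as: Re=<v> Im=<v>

Re=-0.2482 Im=0.0000

Need the full column D^1_{m',0} for m'=−1..1 at α=1.7771, β=0.5855, γ=5.9667.
cos(β/2)=0.957454, sin(β/2)=0.288586
d^1_{-1,0}: single k=1 term ⇒ +0.390759;  D = -0.080044+0.382473i
d^1_{0,0}: k∈[0..1] ⇒ +0.916718 -0.083282 = +0.833436;  D = +0.833436+0.000000i
d^1_{1,0}: single k=0 term ⇒ -0.390759;  D = +0.080044+0.382473i
Y_1^{m'}(θ=1.5281,φ=5.096) and Σ D·Y over m':
  (-0.0800+0.3825i)·(+0.1292+0.3201i)  (+0.8334+0.0000i)·(+0.0209+0.0000i)  (+0.0800+0.3825i)·(-0.1292+0.3201i)
Y_1^0(R⁻¹ n̂) = -0.248153+0.000000i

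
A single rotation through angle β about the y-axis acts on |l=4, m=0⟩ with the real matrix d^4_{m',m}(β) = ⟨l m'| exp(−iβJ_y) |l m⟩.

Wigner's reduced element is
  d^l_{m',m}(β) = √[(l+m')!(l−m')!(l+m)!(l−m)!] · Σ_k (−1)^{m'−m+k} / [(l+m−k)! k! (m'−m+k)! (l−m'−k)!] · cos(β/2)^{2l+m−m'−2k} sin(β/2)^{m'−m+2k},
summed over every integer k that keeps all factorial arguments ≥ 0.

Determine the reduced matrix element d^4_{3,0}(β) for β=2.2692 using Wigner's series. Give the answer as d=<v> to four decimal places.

d=0.4272

d^4_{3,0}(β=2.2692) via Wigner's sum:
With c≡cos(β/2)=0.422495 and s≡sin(β/2)=0.906365, N=[5040·1·24·24]^{1/2}=1703.830978
Admissible k: 0..1 (factorial args all ≥0)
  k=0: (−1)^3·1703.8310/(144)·0.4225^5·0.9064^3 = -0.118599
  k=1: (−1)^4·1703.8310/(144)·0.4225^3·0.9064^5 = +0.545814
d^4_{3,0}(2.2692) = -0.118599 +0.545814 = +0.427215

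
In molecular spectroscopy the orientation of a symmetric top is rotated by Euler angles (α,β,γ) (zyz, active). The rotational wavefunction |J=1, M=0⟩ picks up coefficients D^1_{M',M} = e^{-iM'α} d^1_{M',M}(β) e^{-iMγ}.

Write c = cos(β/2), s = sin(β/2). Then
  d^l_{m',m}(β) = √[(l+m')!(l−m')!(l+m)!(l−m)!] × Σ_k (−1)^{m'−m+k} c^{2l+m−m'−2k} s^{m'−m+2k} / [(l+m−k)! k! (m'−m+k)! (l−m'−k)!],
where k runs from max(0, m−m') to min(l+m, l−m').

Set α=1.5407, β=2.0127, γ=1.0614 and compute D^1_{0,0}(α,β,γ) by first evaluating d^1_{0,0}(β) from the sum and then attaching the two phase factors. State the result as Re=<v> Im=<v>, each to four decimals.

Re=-0.4277 Im=0.0000

D^1_{0,0}(1.5407,2.0127,1.0614) = e^{-i·0·1.5407}·d^1_{0,0}(2.0127)·e^{-i·0·1.0614}. Compute d first:
Half-angle: c=0.534948, s=0.844885. N=√(1·1·1·1)=1.000000
Admissible k: 0..1 (factorial args all ≥0)
  k=0: (−1)^0·1.0000/(1)·0.5349^2·0.8449^0 = +0.286169
  k=1: (−1)^1·1.0000/(1)·0.5349^0·0.8449^2 = -0.713831
d^1_{0,0}(2.0127) = +0.286169 -0.713831 = -0.427661
Attach z-rotation phases: D = e^{-i(0)(1.5407)}·(-0.427661)·e^{-i(0)(1.0614)} = -0.427661+0.000000i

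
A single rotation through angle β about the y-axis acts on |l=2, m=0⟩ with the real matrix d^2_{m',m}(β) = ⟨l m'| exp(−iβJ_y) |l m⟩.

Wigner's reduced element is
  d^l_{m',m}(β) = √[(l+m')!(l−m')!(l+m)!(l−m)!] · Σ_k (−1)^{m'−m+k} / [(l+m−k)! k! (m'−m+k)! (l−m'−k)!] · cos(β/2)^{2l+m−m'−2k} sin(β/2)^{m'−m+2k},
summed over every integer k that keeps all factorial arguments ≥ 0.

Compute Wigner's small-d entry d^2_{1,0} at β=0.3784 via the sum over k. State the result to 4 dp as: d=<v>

d=-0.4205

d^2_{1,0}(β=0.3784) via Wigner's sum:
Half-angle: c=0.982155, s=0.188073. N=√(6·1·2·2)=4.898979
The bounds max(0,m−m')=0 and min(l+m,l−m')=1 give 2 terms
  k=0: (−1)^1·4.8990/(2)·0.9822^3·0.1881^1 = -0.436458
  k=1: (−1)^2·4.8990/(2)·0.9822^1·0.1881^3 = +0.016004
d^2_{1,0}(0.3784) = -0.436458 +0.016004 = -0.420454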